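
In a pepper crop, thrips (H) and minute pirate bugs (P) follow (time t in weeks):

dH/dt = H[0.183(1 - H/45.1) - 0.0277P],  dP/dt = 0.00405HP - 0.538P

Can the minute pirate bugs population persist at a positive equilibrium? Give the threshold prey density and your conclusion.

Threshold H = 133; K < 133, so no, the predator goes extinct.

The predator equation gives dP/dt > 0 only when H > 0.538/0.00405 = 133.
Without the predator, H → K = 45.1. Since 45.1 < 133, the predator cannot invade.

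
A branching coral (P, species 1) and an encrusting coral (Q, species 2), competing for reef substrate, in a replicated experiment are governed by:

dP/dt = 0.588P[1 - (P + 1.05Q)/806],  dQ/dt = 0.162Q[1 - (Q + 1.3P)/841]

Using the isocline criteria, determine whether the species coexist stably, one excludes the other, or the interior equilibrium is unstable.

Compare the nullcline intercepts: K1/α12 = 806/1.05 = 768 < K2 = 841; K2/α21 = 841/1.3 = 647 < K1 = 806.
Since both are reversed, neither can invade when rare; the interior point is a saddle.

unstable coexistence (outcome depends on initial conditions)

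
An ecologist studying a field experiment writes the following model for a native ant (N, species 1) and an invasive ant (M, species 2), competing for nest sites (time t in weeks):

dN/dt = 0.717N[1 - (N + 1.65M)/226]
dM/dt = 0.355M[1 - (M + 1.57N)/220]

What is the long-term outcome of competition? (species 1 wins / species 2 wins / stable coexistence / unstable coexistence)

Compare the nullcline intercepts: K1/α12 = 226/1.65 = 137 < K2 = 220; K2/α21 = 220/1.57 = 140 < K1 = 226.
Since both are reversed, neither can invade when rare; the interior point is a saddle.

unstable coexistence (outcome depends on initial conditions)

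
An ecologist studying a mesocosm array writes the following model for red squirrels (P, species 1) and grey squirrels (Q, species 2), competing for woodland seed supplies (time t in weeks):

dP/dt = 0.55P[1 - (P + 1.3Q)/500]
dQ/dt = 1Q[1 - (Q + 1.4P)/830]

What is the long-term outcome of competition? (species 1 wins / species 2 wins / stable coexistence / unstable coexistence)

species 2 excludes species 1

Compare the nullcline intercepts: K1/α12 = 500/1.3 = 385 < K2 = 830; K2/α21 = 830/1.4 = 593 > K1 = 500.
Since the inequalities point opposite ways, species 2 can invade but species 1 cannot.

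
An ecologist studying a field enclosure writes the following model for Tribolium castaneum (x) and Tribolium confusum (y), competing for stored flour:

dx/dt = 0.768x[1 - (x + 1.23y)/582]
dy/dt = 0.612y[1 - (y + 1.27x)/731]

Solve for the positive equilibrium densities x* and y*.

Setting both brackets to zero gives the nullclines x + 1.23y = 582 and 1.27x + y = 731.
Substituting y = 731 - 1.27x into the first: x(1 - 1.23·1.27) = 582 - 1.23·731.
So x* = -317/-0.562 = 564, and then y* = 731 - 1.27·564 = 14.5.

x* ≈ 564, y* ≈ 14.5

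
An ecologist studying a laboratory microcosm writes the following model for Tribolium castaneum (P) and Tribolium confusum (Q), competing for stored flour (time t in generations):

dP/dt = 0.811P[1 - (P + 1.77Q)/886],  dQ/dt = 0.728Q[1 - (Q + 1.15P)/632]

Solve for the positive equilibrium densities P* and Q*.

P* ≈ 225, Q* ≈ 374

Setting both brackets to zero gives the nullclines P + 1.77Q = 886 and 1.15P + Q = 632.
Substituting Q = 632 - 1.15P into the first: P(1 - 1.77·1.15) = 886 - 1.77·632.
So P* = -233/-1.04 = 225, and then Q* = 632 - 1.15·225 = 374.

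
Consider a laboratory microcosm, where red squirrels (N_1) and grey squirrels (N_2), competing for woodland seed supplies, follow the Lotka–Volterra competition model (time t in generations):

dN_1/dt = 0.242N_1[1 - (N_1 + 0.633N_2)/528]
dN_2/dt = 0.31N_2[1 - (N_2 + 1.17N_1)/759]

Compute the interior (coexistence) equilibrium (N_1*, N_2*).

Setting both brackets to zero gives the nullclines N_1 + 0.633N_2 = 528 and 1.17N_1 + N_2 = 759.
Substituting N_2 = 759 - 1.17N_1 into the first: N_1(1 - 0.633·1.17) = 528 - 0.633·759.
So N_1* = 47.6/0.259 = 183, and then N_2* = 759 - 1.17·183 = 545.

N_1* ≈ 183, N_2* ≈ 545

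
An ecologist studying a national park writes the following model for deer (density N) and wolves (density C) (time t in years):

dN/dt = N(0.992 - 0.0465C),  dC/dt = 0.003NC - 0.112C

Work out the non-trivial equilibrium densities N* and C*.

N* ≈ 37.3, C* ≈ 21.3

Set dC/dt = 0 with C > 0: 0.003N - 0.112 = 0, so N* = 0.112/0.003 = 37.3.
Set dN/dt = 0 with N > 0: 0.992 - 0.0465C = 0, so C* = 0.992/0.0465 = 21.3.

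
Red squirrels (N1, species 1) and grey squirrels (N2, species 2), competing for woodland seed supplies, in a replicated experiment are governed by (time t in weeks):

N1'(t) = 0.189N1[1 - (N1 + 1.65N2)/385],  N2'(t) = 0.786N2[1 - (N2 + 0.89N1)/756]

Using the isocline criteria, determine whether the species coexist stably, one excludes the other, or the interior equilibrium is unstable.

species 2 excludes species 1

Compare the nullcline intercepts: K1/α12 = 385/1.65 = 233 < K2 = 756; K2/α21 = 756/0.89 = 849 > K1 = 385.
Since the inequalities point opposite ways, species 2 can invade but species 1 cannot.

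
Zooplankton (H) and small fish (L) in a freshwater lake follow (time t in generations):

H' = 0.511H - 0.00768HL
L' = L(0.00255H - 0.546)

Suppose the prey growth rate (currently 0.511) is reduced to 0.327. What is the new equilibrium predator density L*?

L* ≈ 42.6

At the interior fixed point, setting dH/dt = 0 with H > 0 fixes L* = (prey growth rate)/(HL coefficient) — independent of the other coefficients.
With the change, L* = 0.327/0.00768 = 42.6; it falls from 66.5.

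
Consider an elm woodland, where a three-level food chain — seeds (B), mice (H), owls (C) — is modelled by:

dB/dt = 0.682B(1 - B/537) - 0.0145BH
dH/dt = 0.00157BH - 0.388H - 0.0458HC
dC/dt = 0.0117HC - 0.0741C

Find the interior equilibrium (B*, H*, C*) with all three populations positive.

From dC/dt = 0: 0.0117H* = 0.0741, so H* = 6.33.
From dB/dt = 0: 0.682(1 - B*/537) = 0.0145·6.33, giving B* = 537·(1 - 0.135) = 465.
From dH/dt = 0: 0.00157·465 - 0.388 = 0.0458C*, so C* = 0.342/0.0458 = 7.46.

B* ≈ 465, H* ≈ 6.33, C* ≈ 7.46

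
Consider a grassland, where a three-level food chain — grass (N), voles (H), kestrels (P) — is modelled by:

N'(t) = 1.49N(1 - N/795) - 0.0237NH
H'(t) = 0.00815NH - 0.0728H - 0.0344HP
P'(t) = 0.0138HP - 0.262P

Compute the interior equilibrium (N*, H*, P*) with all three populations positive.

N* ≈ 555, H* ≈ 19, P* ≈ 129

From dP/dt = 0: 0.0138H* = 0.262, so H* = 19.
From dN/dt = 0: 1.49(1 - N*/795) = 0.0237·19, giving N* = 795·(1 - 0.302) = 555.
From dH/dt = 0: 0.00815·555 - 0.0728 = 0.0344P*, so P* = 4.45/0.0344 = 129.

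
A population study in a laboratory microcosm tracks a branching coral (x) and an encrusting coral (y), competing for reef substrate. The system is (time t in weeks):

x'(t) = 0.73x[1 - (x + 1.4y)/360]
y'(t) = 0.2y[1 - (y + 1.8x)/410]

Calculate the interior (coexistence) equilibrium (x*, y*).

Setting both brackets to zero gives the nullclines x + 1.4y = 360 and 1.8x + y = 410.
Substituting y = 410 - 1.8x into the first: x(1 - 1.4·1.8) = 360 - 1.4·410.
So x* = -214/-1.52 = 141, and then y* = 410 - 1.8·141 = 157.

x* ≈ 141, y* ≈ 157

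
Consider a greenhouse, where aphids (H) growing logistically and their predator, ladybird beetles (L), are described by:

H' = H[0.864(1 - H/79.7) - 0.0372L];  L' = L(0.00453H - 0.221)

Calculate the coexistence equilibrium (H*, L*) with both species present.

H* ≈ 48.8, L* ≈ 9.01

From dL/dt = 0 with L > 0: 0.00453H* = 0.221, so H* = 48.8.
Substitute into dH/dt = 0: 0.864(1 - 48.8/79.7) = 0.0372L*.
The bracket is 0.388, giving L* = 0.335/0.0372 = 9.01.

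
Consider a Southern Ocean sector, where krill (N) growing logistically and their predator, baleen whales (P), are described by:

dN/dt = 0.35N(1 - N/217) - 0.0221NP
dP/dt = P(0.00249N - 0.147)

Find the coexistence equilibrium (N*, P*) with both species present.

From dP/dt = 0 with P > 0: 0.00249N* = 0.147, so N* = 59.
Substitute into dN/dt = 0: 0.35(1 - 59/217) = 0.0221P*.
The bracket is 0.728, giving P* = 0.255/0.0221 = 11.5.

N* ≈ 59, P* ≈ 11.5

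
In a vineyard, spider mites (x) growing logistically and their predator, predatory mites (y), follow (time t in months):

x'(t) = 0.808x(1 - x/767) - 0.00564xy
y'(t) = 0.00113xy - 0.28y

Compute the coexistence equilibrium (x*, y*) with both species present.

From dy/dt = 0 with y > 0: 0.00113x* = 0.28, so x* = 248.
Substitute into dx/dt = 0: 0.808(1 - 248/767) = 0.00564y*.
The bracket is 0.677, giving y* = 0.547/0.00564 = 97.

x* ≈ 248, y* ≈ 97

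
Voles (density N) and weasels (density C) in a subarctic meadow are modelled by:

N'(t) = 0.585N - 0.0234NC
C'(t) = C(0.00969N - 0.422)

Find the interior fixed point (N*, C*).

N* ≈ 43.6, C* ≈ 25

Set dC/dt = 0 with C > 0: 0.00969N - 0.422 = 0, so N* = 0.422/0.00969 = 43.6.
Set dN/dt = 0 with N > 0: 0.585 - 0.0234C = 0, so C* = 0.585/0.0234 = 25.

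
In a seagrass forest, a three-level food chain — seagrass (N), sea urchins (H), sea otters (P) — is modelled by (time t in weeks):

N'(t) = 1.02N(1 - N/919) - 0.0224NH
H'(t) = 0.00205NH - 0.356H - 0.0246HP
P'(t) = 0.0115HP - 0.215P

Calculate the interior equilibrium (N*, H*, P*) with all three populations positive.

N* ≈ 542, H* ≈ 18.7, P* ≈ 30.7

From dP/dt = 0: 0.0115H* = 0.215, so H* = 18.7.
From dN/dt = 0: 1.02(1 - N*/919) = 0.0224·18.7, giving N* = 919·(1 - 0.411) = 542.
From dH/dt = 0: 0.00205·542 - 0.356 = 0.0246P*, so P* = 0.754/0.0246 = 30.7.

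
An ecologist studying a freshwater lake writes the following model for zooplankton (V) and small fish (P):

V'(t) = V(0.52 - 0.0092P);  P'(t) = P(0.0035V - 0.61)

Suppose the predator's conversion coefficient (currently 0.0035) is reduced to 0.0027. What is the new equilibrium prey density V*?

At the interior fixed point, setting dP/dt = 0 with P > 0 fixes V* = (predator death rate)/(VP coefficient) — independent of the other coefficients.
With the change, V* = 0.61/0.0027 = 226; it rises from 174.

V* ≈ 226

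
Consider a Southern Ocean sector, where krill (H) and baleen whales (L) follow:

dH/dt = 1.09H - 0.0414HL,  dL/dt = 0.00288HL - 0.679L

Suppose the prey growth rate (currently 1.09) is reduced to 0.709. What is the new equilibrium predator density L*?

At the interior fixed point, setting dH/dt = 0 with H > 0 fixes L* = (prey growth rate)/(HL coefficient) — independent of the other coefficients.
With the change, L* = 0.709/0.0414 = 17.1; it falls from 26.3.

L* ≈ 17.1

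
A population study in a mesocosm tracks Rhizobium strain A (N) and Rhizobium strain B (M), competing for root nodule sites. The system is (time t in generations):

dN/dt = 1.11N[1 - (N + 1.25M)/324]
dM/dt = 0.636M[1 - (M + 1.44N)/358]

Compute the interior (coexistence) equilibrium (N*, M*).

Setting both brackets to zero gives the nullclines N + 1.25M = 324 and 1.44N + M = 358.
Substituting M = 358 - 1.44N into the first: N(1 - 1.25·1.44) = 324 - 1.25·358.
So N* = -124/-0.8 = 154, and then M* = 358 - 1.44·154 = 136.

N* ≈ 154, M* ≈ 136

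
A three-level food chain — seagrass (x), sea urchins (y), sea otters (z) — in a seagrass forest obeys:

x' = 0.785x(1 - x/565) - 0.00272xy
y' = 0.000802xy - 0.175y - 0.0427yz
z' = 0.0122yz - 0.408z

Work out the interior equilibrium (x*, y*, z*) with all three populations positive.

From dz/dt = 0: 0.0122y* = 0.408, so y* = 33.4.
From dx/dt = 0: 0.785(1 - x*/565) = 0.00272·33.4, giving x* = 565·(1 - 0.116) = 500.
From dy/dt = 0: 0.000802·500 - 0.175 = 0.0427z*, so z* = 0.226/0.0427 = 5.28.

x* ≈ 500, y* ≈ 33.4, z* ≈ 5.28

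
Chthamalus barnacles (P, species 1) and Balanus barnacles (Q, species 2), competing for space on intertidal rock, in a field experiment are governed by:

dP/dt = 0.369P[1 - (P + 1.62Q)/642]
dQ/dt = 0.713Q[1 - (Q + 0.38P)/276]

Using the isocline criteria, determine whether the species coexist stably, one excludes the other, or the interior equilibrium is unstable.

Compare the nullcline intercepts: K1/α12 = 642/1.62 = 396 > K2 = 276; K2/α21 = 276/0.38 = 726 > K1 = 642.
Since both inequalities hold, each species can invade when rare, so the interior equilibrium is stable.

stable coexistence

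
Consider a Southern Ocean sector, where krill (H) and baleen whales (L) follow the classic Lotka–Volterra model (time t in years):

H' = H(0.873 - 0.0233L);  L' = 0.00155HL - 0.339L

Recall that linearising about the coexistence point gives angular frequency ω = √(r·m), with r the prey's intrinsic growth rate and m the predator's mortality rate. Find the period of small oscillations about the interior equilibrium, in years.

Here r = 0.873 and m = 0.339, so r·m = 0.296.
ω = √0.296 = 0.544 per year, hence T = 2π/ω ≈ 11.5 years.

T ≈ 11.5 years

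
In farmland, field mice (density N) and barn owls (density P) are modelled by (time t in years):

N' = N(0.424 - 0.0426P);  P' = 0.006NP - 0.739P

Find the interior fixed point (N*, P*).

N* ≈ 123, P* ≈ 9.95

Set dP/dt = 0 with P > 0: 0.006N - 0.739 = 0, so N* = 0.739/0.006 = 123.
Set dN/dt = 0 with N > 0: 0.424 - 0.0426P = 0, so P* = 0.424/0.0426 = 9.95.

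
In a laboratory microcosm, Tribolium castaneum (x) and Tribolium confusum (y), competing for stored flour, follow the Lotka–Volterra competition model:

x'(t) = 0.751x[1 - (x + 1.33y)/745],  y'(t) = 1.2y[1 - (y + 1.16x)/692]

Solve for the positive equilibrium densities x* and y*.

Setting both brackets to zero gives the nullclines x + 1.33y = 745 and 1.16x + y = 692.
Substituting y = 692 - 1.16x into the first: x(1 - 1.33·1.16) = 745 - 1.33·692.
So x* = -175/-0.543 = 323, and then y* = 692 - 1.16·323 = 317.

x* ≈ 323, y* ≈ 317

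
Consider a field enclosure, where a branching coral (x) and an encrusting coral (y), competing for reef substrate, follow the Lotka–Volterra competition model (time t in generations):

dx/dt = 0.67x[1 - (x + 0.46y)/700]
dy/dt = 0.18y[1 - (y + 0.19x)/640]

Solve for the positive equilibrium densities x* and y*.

x* ≈ 444, y* ≈ 556

Setting both brackets to zero gives the nullclines x + 0.46y = 700 and 0.19x + y = 640.
Substituting y = 640 - 0.19x into the first: x(1 - 0.46·0.19) = 700 - 0.46·640.
So x* = 406/0.913 = 444, and then y* = 640 - 0.19·444 = 556.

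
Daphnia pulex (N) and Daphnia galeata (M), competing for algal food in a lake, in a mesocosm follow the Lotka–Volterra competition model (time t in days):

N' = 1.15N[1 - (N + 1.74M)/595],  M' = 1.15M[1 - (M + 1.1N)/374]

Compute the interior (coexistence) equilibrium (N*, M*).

N* ≈ 61, M* ≈ 307

Setting both brackets to zero gives the nullclines N + 1.74M = 595 and 1.1N + M = 374.
Substituting M = 374 - 1.1N into the first: N(1 - 1.74·1.1) = 595 - 1.74·374.
So N* = -55.8/-0.914 = 61, and then M* = 374 - 1.1·61 = 307.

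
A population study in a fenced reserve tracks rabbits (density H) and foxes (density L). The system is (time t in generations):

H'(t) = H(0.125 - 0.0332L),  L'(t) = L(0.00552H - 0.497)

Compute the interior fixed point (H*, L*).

Set dL/dt = 0 with L > 0: 0.00552H - 0.497 = 0, so H* = 0.497/0.00552 = 90.
Set dH/dt = 0 with H > 0: 0.125 - 0.0332L = 0, so L* = 0.125/0.0332 = 3.77.

H* ≈ 90, L* ≈ 3.77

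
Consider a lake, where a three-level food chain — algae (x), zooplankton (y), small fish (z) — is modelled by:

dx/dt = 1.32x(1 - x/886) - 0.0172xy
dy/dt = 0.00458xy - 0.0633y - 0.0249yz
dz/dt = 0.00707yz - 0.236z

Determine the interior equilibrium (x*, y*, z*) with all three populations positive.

From dz/dt = 0: 0.00707y* = 0.236, so y* = 33.4.
From dx/dt = 0: 1.32(1 - x*/886) = 0.0172·33.4, giving x* = 886·(1 - 0.435) = 501.
From dy/dt = 0: 0.00458·501 - 0.0633 = 0.0249z*, so z* = 2.23/0.0249 = 89.5.

x* ≈ 501, y* ≈ 33.4, z* ≈ 89.5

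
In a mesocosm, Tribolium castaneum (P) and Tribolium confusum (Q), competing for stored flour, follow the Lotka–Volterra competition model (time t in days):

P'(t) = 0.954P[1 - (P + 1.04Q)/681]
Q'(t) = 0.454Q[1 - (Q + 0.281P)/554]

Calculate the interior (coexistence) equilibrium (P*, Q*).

Setting both brackets to zero gives the nullclines P + 1.04Q = 681 and 0.281P + Q = 554.
Substituting Q = 554 - 0.281P into the first: P(1 - 1.04·0.281) = 681 - 1.04·554.
So P* = 105/0.708 = 148, and then Q* = 554 - 0.281·148 = 512.

P* ≈ 148, Q* ≈ 512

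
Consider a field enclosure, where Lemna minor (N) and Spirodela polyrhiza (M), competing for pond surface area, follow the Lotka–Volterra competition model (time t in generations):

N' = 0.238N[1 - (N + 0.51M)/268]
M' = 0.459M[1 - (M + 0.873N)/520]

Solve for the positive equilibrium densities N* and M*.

N* ≈ 5.05, M* ≈ 516

Setting both brackets to zero gives the nullclines N + 0.51M = 268 and 0.873N + M = 520.
Substituting M = 520 - 0.873N into the first: N(1 - 0.51·0.873) = 268 - 0.51·520.
So N* = 2.8/0.555 = 5.05, and then M* = 520 - 0.873·5.05 = 516.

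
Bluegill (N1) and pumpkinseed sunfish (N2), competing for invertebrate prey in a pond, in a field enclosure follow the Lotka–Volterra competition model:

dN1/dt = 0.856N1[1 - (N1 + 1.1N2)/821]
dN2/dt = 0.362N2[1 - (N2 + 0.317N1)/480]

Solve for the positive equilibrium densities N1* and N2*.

Setting both brackets to zero gives the nullclines N1 + 1.1N2 = 821 and 0.317N1 + N2 = 480.
Substituting N2 = 480 - 0.317N1 into the first: N1(1 - 1.1·0.317) = 821 - 1.1·480.
So N1* = 293/0.651 = 450, and then N2* = 480 - 0.317·450 = 337.

N1* ≈ 450, N2* ≈ 337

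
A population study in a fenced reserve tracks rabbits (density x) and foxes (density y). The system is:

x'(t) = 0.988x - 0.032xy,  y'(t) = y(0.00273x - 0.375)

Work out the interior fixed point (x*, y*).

Set dy/dt = 0 with y > 0: 0.00273x - 0.375 = 0, so x* = 0.375/0.00273 = 137.
Set dx/dt = 0 with x > 0: 0.988 - 0.032y = 0, so y* = 0.988/0.032 = 30.9.

x* ≈ 137, y* ≈ 30.9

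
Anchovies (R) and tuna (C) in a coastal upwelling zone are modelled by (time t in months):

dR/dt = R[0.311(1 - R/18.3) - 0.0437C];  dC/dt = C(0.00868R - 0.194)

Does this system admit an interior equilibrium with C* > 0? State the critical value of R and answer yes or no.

The predator equation gives dC/dt > 0 only when R > 0.194/0.00868 = 22.4.
Without the predator, R → K = 18.3. Since 18.3 < 22.4, the predator cannot invade.

Threshold R = 22.4; K < 22.4, so no, the predator goes extinct.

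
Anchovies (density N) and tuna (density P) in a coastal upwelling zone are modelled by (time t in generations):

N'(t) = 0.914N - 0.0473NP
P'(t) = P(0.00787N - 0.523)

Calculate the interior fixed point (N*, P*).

N* ≈ 66.5, P* ≈ 19.3

Set dP/dt = 0 with P > 0: 0.00787N - 0.523 = 0, so N* = 0.523/0.00787 = 66.5.
Set dN/dt = 0 with N > 0: 0.914 - 0.0473P = 0, so P* = 0.914/0.0473 = 19.3.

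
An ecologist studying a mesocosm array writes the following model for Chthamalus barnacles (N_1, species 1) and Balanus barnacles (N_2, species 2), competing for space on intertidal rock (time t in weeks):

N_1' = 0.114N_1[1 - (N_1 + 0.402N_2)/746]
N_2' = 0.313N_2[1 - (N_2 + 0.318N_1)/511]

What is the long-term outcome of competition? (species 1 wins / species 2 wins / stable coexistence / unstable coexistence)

Compare the nullcline intercepts: K1/α12 = 746/0.402 = 1860 > K2 = 511; K2/α21 = 511/0.318 = 1610 > K1 = 746.
Since both inequalities hold, each species can invade when rare, so the interior equilibrium is stable.

stable coexistence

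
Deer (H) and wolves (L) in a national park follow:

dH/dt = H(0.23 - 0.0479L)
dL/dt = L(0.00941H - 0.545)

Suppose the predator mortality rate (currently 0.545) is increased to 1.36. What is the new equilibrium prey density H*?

H* ≈ 145

At the interior fixed point, setting dL/dt = 0 with L > 0 fixes H* = (predator death rate)/(HL coefficient) — independent of the other coefficients.
With the change, H* = 1.36/0.00941 = 145; it rises from 57.9.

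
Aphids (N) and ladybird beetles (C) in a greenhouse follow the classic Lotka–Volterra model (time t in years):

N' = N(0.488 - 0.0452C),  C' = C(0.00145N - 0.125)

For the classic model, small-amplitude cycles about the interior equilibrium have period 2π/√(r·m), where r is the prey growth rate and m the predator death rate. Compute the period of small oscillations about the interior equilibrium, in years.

Here r = 0.488 and m = 0.125, so r·m = 0.061.
ω = √0.061 = 0.247 per year, hence T = 2π/ω ≈ 25.4 years.

T ≈ 25.4 years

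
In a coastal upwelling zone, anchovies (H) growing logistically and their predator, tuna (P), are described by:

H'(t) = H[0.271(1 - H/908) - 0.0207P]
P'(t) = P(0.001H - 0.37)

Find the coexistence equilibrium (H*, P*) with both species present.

H* ≈ 370, P* ≈ 7.76

From dP/dt = 0 with P > 0: 0.001H* = 0.37, so H* = 370.
Substitute into dH/dt = 0: 0.271(1 - 370/908) = 0.0207P*.
The bracket is 0.593, giving P* = 0.161/0.0207 = 7.76.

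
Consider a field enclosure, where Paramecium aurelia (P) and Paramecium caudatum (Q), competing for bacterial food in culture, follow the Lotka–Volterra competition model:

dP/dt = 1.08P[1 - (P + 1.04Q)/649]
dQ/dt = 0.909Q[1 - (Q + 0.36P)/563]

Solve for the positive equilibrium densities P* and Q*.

Setting both brackets to zero gives the nullclines P + 1.04Q = 649 and 0.36P + Q = 563.
Substituting Q = 563 - 0.36P into the first: P(1 - 1.04·0.36) = 649 - 1.04·563.
So P* = 63.5/0.626 = 101, and then Q* = 563 - 0.36·101 = 526.

P* ≈ 101, Q* ≈ 526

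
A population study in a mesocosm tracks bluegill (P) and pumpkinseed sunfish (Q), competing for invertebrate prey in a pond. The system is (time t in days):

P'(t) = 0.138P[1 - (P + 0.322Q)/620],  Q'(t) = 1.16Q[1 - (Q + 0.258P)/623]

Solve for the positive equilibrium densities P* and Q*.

P* ≈ 457, Q* ≈ 505

Setting both brackets to zero gives the nullclines P + 0.322Q = 620 and 0.258P + Q = 623.
Substituting Q = 623 - 0.258P into the first: P(1 - 0.322·0.258) = 620 - 0.322·623.
So P* = 419/0.917 = 457, and then Q* = 623 - 0.258·457 = 505.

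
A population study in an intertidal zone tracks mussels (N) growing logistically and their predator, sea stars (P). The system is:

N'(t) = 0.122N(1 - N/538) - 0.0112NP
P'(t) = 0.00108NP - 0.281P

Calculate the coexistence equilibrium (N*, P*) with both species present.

N* ≈ 260, P* ≈ 5.62

From dP/dt = 0 with P > 0: 0.00108N* = 0.281, so N* = 260.
Substitute into dN/dt = 0: 0.122(1 - 260/538) = 0.0112P*.
The bracket is 0.516, giving P* = 0.063/0.0112 = 5.62.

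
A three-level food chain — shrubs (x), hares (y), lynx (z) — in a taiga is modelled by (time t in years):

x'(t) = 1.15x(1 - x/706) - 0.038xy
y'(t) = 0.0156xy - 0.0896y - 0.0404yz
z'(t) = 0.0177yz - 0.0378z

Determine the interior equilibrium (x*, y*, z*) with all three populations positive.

From dz/dt = 0: 0.0177y* = 0.0378, so y* = 2.14.
From dx/dt = 0: 1.15(1 - x*/706) = 0.038·2.14, giving x* = 706·(1 - 0.0706) = 656.
From dy/dt = 0: 0.0156·656 - 0.0896 = 0.0404z*, so z* = 10.1/0.0404 = 251.

x* ≈ 656, y* ≈ 2.14, z* ≈ 251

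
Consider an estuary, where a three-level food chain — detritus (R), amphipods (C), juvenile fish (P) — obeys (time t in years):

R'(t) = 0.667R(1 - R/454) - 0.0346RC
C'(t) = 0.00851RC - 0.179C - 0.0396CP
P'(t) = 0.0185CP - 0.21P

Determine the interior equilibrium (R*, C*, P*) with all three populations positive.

From dP/dt = 0: 0.0185C* = 0.21, so C* = 11.4.
From dR/dt = 0: 0.667(1 - R*/454) = 0.0346·11.4, giving R* = 454·(1 - 0.589) = 187.
From dC/dt = 0: 0.00851·187 - 0.179 = 0.0396P*, so P* = 1.41/0.0396 = 35.6.

R* ≈ 187, C* ≈ 11.4, P* ≈ 35.6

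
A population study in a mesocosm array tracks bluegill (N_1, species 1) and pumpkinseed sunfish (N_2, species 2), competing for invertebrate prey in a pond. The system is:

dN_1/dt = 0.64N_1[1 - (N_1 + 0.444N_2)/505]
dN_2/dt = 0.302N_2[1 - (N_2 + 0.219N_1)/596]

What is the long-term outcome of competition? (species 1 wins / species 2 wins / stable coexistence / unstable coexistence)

stable coexistence

Compare the nullcline intercepts: K1/α12 = 505/0.444 = 1140 > K2 = 596; K2/α21 = 596/0.219 = 2720 > K1 = 505.
Since both inequalities hold, each species can invade when rare, so the interior equilibrium is stable.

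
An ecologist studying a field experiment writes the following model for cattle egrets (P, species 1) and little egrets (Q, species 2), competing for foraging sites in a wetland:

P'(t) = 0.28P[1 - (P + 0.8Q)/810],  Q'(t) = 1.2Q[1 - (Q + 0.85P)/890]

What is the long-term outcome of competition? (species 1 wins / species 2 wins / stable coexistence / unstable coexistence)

Compare the nullcline intercepts: K1/α12 = 810/0.8 = 1010 > K2 = 890; K2/α21 = 890/0.85 = 1050 > K1 = 810.
Since both inequalities hold, each species can invade when rare, so the interior equilibrium is stable.

stable coexistence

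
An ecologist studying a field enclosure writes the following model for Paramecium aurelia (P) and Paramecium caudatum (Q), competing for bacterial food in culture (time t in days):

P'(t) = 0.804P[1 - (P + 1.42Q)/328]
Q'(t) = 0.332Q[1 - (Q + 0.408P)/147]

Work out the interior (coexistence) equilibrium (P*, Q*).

Setting both brackets to zero gives the nullclines P + 1.42Q = 328 and 0.408P + Q = 147.
Substituting Q = 147 - 0.408P into the first: P(1 - 1.42·0.408) = 328 - 1.42·147.
So P* = 119/0.421 = 284, and then Q* = 147 - 0.408·284 = 31.3.

P* ≈ 284, Q* ≈ 31.3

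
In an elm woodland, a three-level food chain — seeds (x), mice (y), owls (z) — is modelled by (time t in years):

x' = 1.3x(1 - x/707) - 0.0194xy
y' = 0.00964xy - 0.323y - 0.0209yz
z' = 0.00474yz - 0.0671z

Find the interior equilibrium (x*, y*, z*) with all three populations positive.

x* ≈ 558, y* ≈ 14.2, z* ≈ 242

From dz/dt = 0: 0.00474y* = 0.0671, so y* = 14.2.
From dx/dt = 0: 1.3(1 - x*/707) = 0.0194·14.2, giving x* = 707·(1 - 0.211) = 558.
From dy/dt = 0: 0.00964·558 - 0.323 = 0.0209z*, so z* = 5.05/0.0209 = 242.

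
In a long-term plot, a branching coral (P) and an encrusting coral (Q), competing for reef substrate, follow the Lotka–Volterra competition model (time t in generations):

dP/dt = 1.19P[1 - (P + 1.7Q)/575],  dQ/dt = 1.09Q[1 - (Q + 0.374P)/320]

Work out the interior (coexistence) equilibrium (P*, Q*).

Setting both brackets to zero gives the nullclines P + 1.7Q = 575 and 0.374P + Q = 320.
Substituting Q = 320 - 0.374P into the first: P(1 - 1.7·0.374) = 575 - 1.7·320.
So P* = 31/0.364 = 85.1, and then Q* = 320 - 0.374·85.1 = 288.

P* ≈ 85.1, Q* ≈ 288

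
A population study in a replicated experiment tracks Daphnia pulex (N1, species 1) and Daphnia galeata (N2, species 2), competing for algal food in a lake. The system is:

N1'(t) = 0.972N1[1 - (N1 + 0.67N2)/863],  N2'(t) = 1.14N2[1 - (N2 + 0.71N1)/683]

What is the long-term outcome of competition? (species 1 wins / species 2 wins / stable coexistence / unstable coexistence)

Compare the nullcline intercepts: K1/α12 = 863/0.67 = 1290 > K2 = 683; K2/α21 = 683/0.71 = 962 > K1 = 863.
Since both inequalities hold, each species can invade when rare, so the interior equilibrium is stable.

stable coexistence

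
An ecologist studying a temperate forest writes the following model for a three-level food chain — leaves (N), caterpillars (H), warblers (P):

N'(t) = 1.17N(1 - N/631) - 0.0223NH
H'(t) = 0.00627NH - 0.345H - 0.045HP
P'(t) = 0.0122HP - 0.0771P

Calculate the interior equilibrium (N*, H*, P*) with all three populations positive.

N* ≈ 555, H* ≈ 6.32, P* ≈ 69.7

From dP/dt = 0: 0.0122H* = 0.0771, so H* = 6.32.
From dN/dt = 0: 1.17(1 - N*/631) = 0.0223·6.32, giving N* = 631·(1 - 0.12) = 555.
From dH/dt = 0: 0.00627·555 - 0.345 = 0.045P*, so P* = 3.13/0.045 = 69.7.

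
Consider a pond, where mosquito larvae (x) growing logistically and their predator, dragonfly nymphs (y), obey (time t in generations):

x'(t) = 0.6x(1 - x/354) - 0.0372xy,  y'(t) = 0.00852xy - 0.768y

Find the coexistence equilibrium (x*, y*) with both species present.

From dy/dt = 0 with y > 0: 0.00852x* = 0.768, so x* = 90.1.
Substitute into dx/dt = 0: 0.6(1 - 90.1/354) = 0.0372y*.
The bracket is 0.745, giving y* = 0.447/0.0372 = 12.

x* ≈ 90.1, y* ≈ 12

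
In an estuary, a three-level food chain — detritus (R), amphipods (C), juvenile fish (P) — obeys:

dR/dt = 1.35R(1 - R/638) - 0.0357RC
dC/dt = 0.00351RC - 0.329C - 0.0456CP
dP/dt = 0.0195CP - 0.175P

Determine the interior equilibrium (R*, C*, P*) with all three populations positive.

R* ≈ 487, C* ≈ 8.97, P* ≈ 30.2

From dP/dt = 0: 0.0195C* = 0.175, so C* = 8.97.
From dR/dt = 0: 1.35(1 - R*/638) = 0.0357·8.97, giving R* = 638·(1 - 0.237) = 487.
From dC/dt = 0: 0.00351·487 - 0.329 = 0.0456P*, so P* = 1.38/0.0456 = 30.2.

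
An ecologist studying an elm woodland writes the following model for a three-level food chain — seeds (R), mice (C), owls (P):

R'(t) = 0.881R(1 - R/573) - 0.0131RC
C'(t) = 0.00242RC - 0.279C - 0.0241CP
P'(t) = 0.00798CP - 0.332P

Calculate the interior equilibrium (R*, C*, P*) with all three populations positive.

From dP/dt = 0: 0.00798C* = 0.332, so C* = 41.6.
From dR/dt = 0: 0.881(1 - R*/573) = 0.0131·41.6, giving R* = 573·(1 - 0.619) = 219.
From dC/dt = 0: 0.00242·219 - 0.279 = 0.0241P*, so P* = 0.25/0.0241 = 10.4.

R* ≈ 219, C* ≈ 41.6, P* ≈ 10.4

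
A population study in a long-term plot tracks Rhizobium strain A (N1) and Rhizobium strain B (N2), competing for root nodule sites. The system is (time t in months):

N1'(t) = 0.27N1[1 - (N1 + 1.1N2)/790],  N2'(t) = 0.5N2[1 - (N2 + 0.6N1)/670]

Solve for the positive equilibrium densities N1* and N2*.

Setting both brackets to zero gives the nullclines N1 + 1.1N2 = 790 and 0.6N1 + N2 = 670.
Substituting N2 = 670 - 0.6N1 into the first: N1(1 - 1.1·0.6) = 790 - 1.1·670.
So N1* = 53/0.34 = 156, and then N2* = 670 - 0.6·156 = 576.

N1* ≈ 156, N2* ≈ 576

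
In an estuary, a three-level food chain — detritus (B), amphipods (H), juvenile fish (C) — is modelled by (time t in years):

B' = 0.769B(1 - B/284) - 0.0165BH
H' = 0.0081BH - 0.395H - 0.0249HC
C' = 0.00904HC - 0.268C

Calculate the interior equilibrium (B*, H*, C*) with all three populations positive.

B* ≈ 103, H* ≈ 29.6, C* ≈ 17.8

From dC/dt = 0: 0.00904H* = 0.268, so H* = 29.6.
From dB/dt = 0: 0.769(1 - B*/284) = 0.0165·29.6, giving B* = 284·(1 - 0.636) = 103.
From dH/dt = 0: 0.0081·103 - 0.395 = 0.0249C*, so C* = 0.442/0.0249 = 17.8.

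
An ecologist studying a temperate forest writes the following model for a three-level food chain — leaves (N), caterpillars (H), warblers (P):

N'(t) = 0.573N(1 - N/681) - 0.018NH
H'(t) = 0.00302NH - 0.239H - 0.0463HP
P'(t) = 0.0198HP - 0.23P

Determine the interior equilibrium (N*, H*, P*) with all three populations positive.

N* ≈ 432, H* ≈ 11.6, P* ≈ 23

From dP/dt = 0: 0.0198H* = 0.23, so H* = 11.6.
From dN/dt = 0: 0.573(1 - N*/681) = 0.018·11.6, giving N* = 681·(1 - 0.365) = 432.
From dH/dt = 0: 0.00302·432 - 0.239 = 0.0463P*, so P* = 1.07/0.0463 = 23.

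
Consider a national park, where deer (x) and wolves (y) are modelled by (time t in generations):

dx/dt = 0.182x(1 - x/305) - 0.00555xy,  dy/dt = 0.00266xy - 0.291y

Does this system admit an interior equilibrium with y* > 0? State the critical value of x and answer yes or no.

Threshold x = 109; K > 109, so yes, the predator persists.

The predator equation gives dy/dt > 0 only when x > 0.291/0.00266 = 109.
Without the predator, x → K = 305. Since 305 > 109, the predator can invade and persist.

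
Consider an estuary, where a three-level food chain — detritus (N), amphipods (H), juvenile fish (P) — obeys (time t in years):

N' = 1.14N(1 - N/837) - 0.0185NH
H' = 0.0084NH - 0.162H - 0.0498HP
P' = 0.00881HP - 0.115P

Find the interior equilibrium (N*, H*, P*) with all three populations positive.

From dP/dt = 0: 0.00881H* = 0.115, so H* = 13.1.
From dN/dt = 0: 1.14(1 - N*/837) = 0.0185·13.1, giving N* = 837·(1 - 0.212) = 660.
From dH/dt = 0: 0.0084·660 - 0.162 = 0.0498P*, so P* = 5.38/0.0498 = 108.

N* ≈ 660, H* ≈ 13.1, P* ≈ 108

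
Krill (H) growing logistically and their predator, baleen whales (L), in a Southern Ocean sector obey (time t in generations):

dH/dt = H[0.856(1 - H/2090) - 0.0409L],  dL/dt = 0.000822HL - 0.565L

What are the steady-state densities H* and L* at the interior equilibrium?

H* ≈ 687, L* ≈ 14

From dL/dt = 0 with L > 0: 0.000822H* = 0.565, so H* = 687.
Substitute into dH/dt = 0: 0.856(1 - 687/2090) = 0.0409L*.
The bracket is 0.671, giving L* = 0.574/0.0409 = 14.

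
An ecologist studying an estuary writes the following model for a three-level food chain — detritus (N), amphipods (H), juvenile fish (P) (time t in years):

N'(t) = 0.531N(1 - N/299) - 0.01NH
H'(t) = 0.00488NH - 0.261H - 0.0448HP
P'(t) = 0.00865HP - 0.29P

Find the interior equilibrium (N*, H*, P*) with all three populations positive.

N* ≈ 110, H* ≈ 33.5, P* ≈ 6.18

From dP/dt = 0: 0.00865H* = 0.29, so H* = 33.5.
From dN/dt = 0: 0.531(1 - N*/299) = 0.01·33.5, giving N* = 299·(1 - 0.631) = 110.
From dH/dt = 0: 0.00488·110 - 0.261 = 0.0448P*, so P* = 0.277/0.0448 = 6.18.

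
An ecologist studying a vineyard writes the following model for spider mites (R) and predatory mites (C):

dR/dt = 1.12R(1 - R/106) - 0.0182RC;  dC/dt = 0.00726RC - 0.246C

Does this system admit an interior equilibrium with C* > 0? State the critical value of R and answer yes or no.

Threshold R = 33.9; K > 33.9, so yes, the predator persists.

The predator equation gives dC/dt > 0 only when R > 0.246/0.00726 = 33.9.
Without the predator, R → K = 106. Since 106 > 33.9, the predator can invade and persist.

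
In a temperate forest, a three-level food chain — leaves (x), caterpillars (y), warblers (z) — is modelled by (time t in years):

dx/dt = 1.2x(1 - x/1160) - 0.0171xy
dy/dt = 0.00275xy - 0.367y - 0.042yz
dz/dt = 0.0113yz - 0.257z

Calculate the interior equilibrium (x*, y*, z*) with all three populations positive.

x* ≈ 784, y* ≈ 22.7, z* ≈ 42.6

From dz/dt = 0: 0.0113y* = 0.257, so y* = 22.7.
From dx/dt = 0: 1.2(1 - x*/1160) = 0.0171·22.7, giving x* = 1160·(1 - 0.324) = 784.
From dy/dt = 0: 0.00275·784 - 0.367 = 0.042z*, so z* = 1.79/0.042 = 42.6.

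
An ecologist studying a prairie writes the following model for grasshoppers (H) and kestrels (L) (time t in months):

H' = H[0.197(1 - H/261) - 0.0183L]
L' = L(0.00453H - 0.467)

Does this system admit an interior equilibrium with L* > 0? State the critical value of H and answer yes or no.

Threshold H = 103; K > 103, so yes, the predator persists.

The predator equation gives dL/dt > 0 only when H > 0.467/0.00453 = 103.
Without the predator, H → K = 261. Since 261 > 103, the predator can invade and persist.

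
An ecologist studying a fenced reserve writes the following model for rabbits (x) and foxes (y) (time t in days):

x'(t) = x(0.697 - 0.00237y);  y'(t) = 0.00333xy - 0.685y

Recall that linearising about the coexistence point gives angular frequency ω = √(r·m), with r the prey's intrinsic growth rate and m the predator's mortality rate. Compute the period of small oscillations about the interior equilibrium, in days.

Here r = 0.697 and m = 0.685, so r·m = 0.477.
ω = √0.477 = 0.691 per day, hence T = 2π/ω ≈ 9.09 days.

T ≈ 9.09 days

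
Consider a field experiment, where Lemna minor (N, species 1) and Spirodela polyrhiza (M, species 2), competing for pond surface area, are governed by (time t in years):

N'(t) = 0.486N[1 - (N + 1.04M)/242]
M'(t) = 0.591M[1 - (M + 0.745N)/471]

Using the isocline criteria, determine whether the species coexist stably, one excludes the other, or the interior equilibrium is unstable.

Compare the nullcline intercepts: K1/α12 = 242/1.04 = 233 < K2 = 471; K2/α21 = 471/0.745 = 632 > K1 = 242.
Since the inequalities point opposite ways, species 2 can invade but species 1 cannot.

species 2 excludes species 1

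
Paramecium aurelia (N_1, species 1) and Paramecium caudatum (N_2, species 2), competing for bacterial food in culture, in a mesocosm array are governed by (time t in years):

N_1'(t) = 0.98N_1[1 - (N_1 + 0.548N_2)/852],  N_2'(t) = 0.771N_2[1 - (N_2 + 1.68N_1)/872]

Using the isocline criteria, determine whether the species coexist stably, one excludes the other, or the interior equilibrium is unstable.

species 1 excludes species 2

Compare the nullcline intercepts: K1/α12 = 852/0.548 = 1550 > K2 = 872; K2/α21 = 872/1.68 = 519 < K1 = 852.
Since the inequalities point opposite ways, species 1 can invade but species 2 cannot.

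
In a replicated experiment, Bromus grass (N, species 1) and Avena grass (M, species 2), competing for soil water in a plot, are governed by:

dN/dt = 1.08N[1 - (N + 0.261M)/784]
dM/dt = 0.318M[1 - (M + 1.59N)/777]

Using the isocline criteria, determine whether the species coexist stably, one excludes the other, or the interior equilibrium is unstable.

Compare the nullcline intercepts: K1/α12 = 784/0.261 = 3000 > K2 = 777; K2/α21 = 777/1.59 = 489 < K1 = 784.
Since the inequalities point opposite ways, species 1 can invade but species 2 cannot.

species 1 excludes species 2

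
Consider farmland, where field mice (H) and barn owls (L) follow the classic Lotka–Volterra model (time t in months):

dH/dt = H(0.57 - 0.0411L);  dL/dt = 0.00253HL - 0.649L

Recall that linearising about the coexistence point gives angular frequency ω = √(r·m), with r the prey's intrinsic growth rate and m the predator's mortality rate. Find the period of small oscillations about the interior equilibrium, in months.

Here r = 0.57 and m = 0.649, so r·m = 0.37.
ω = √0.37 = 0.608 per month, hence T = 2π/ω ≈ 10.3 months.

T ≈ 10.3 months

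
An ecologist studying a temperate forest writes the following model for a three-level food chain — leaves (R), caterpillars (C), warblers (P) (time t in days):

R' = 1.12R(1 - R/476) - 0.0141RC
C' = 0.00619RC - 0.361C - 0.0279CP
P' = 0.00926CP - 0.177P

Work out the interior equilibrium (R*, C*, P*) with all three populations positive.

R* ≈ 361, C* ≈ 19.1, P* ≈ 67.3

From dP/dt = 0: 0.00926C* = 0.177, so C* = 19.1.
From dR/dt = 0: 1.12(1 - R*/476) = 0.0141·19.1, giving R* = 476·(1 - 0.241) = 361.
From dC/dt = 0: 0.00619·361 - 0.361 = 0.0279P*, so P* = 1.88/0.0279 = 67.3.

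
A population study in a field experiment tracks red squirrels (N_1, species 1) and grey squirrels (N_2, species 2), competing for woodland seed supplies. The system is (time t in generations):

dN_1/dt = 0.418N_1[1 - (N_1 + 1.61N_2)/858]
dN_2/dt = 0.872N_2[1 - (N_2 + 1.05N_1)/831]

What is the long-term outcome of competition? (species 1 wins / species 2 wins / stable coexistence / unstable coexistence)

unstable coexistence (outcome depends on initial conditions)

Compare the nullcline intercepts: K1/α12 = 858/1.61 = 533 < K2 = 831; K2/α21 = 831/1.05 = 791 < K1 = 858.
Since both are reversed, neither can invade when rare; the interior point is a saddle.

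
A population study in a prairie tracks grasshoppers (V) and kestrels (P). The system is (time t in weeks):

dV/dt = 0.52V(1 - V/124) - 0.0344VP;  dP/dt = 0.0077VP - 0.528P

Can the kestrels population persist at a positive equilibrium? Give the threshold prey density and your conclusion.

Threshold V = 68.6; K > 68.6, so yes, the predator persists.

The predator equation gives dP/dt > 0 only when V > 0.528/0.0077 = 68.6.
Without the predator, V → K = 124. Since 124 > 68.6, the predator can invade and persist.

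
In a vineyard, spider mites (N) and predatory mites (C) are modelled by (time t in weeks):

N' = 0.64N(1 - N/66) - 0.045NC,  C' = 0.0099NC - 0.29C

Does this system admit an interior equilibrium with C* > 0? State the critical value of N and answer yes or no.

The predator equation gives dC/dt > 0 only when N > 0.29/0.0099 = 29.3.
Without the predator, N → K = 66. Since 66 > 29.3, the predator can invade and persist.

Threshold N = 29.3; K > 29.3, so yes, the predator persists.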